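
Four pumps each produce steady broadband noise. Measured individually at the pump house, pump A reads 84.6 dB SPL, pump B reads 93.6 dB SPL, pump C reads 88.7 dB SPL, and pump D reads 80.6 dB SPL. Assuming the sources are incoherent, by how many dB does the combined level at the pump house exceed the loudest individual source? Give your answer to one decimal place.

1.8 dB

Uncorrelated sources add in intensity (power), not in dB.
L_total = 10·log₁₀(10^(84.6/10) + 10^(93.6/10) + 10^(88.7/10) + 10^(80.6/10)) = 95.36 dB SPL.
Excess over the loudest (93.6 dB): 95.36 − 93.6 = 1.8 dB.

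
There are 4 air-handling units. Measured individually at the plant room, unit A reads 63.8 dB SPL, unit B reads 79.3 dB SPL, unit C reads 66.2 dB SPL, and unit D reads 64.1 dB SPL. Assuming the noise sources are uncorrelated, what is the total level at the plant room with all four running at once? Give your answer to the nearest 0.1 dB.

Incoherent sources sum as intensities:
L_total = 10·log₁₀(10^(63.8/10) + 10^(79.3/10) + 10^(66.2/10) + 10^(64.1/10)) = 10·log₁₀(94250000) = 79.7 dB SPL.

79.7 dB SPL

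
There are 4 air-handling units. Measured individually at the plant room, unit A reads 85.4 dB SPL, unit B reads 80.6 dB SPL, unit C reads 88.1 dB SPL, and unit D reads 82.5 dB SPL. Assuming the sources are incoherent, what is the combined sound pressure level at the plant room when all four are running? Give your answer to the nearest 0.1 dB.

91.1 dB SPL

Incoherent sources sum as intensities:
L_total = 10·log₁₀(10^(85.4/10) + 10^(80.6/10) + 10^(88.1/10) + 10^(82.5/10)) = 10·log₁₀(1285000000) = 91.1 dB SPL.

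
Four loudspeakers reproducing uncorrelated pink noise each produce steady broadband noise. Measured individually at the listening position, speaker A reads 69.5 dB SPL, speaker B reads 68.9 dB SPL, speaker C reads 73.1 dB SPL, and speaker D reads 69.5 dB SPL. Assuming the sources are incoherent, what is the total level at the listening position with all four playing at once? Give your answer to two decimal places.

76.63 dB SPL

Incoherent sources sum as intensities:
L_total = 10·log₁₀(10^(69.5/10) + 10^(68.9/10) + 10^(73.1/10) + 10^(69.5/10)) = 10·log₁₀(46000000) = 76.63 dB SPL.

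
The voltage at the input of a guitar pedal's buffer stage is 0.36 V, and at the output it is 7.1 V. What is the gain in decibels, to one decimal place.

25.9 dB

Voltage is an amplitude quantity, so gain = 20·log₁₀(V_out/V_in).
20·log₁₀(7.1/0.36) = 20·log₁₀(19.72) = 25.9 dB.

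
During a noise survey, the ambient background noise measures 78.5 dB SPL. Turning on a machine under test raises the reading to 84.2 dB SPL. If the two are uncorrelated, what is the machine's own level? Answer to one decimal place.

82.8 dB SPL

Background correction is a power subtraction:
L_src = 10·log₁₀(10^(84.2/10) − 10^(78.5/10)) = 10·log₁₀(192200000) = 82.8 dB SPL.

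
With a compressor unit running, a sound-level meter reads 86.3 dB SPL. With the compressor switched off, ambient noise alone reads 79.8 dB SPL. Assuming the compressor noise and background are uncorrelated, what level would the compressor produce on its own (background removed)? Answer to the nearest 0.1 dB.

Remove the background by subtracting linear intensities:
L_src = 10·log₁₀(10^(86.3/10) − 10^(79.8/10)) = 10·log₁₀(331100000) = 85.2 dB SPL.

85.2 dB SPL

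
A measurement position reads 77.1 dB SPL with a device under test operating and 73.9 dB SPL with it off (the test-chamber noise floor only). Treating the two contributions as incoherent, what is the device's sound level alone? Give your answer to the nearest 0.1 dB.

Remove the background by subtracting linear intensities:
L_src = 10·log₁₀(10^(77.1/10) − 10^(73.9/10)) = 10·log₁₀(26740000) = 74.3 dB SPL.

74.3 dB SPL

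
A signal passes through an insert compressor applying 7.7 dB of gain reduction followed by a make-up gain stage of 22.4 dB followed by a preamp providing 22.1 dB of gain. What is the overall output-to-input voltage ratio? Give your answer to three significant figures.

Net gain = (−7.7) + 22.4 + 22.1 = 36.8 dB.
Voltage ratio = 10^(36.8/20) = 69.2.

69.2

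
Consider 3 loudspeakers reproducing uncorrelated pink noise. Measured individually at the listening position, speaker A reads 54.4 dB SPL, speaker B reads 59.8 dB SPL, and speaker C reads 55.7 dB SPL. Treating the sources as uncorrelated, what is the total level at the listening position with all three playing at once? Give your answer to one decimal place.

62.0 dB SPL

Add the sources as powers (linear), then convert back to dB:
L_total = 10·log₁₀(10^(54.4/10) + 10^(59.8/10) + 10^(55.7/10)) = 10·log₁₀(1602000) = 62.0 dB SPL.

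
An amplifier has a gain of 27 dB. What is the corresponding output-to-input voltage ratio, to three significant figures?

Voltage ratio = 10^(dB/20).
10^(27/20) = 10^(1.350) = 22.4.

22.4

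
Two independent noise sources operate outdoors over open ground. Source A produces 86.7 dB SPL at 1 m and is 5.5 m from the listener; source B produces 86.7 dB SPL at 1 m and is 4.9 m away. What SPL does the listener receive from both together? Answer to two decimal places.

At the listener: L_A = 86.7 − 20·log₁₀(5.5) = 71.893 dB; L_B = 86.7 − 20·log₁₀(4.9) = 72.896 dB.
Combined: 10·log₁₀(10^(71.893/10)+10^(72.896/10)) = 75.43 dB SPL.

75.43 dB SPL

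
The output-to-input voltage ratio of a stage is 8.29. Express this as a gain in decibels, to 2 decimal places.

18.37 dB

For a voltage ratio, dB = 20·log₁₀(V₂/V₁).
20·log₁₀(8.29) = 18.37 dB.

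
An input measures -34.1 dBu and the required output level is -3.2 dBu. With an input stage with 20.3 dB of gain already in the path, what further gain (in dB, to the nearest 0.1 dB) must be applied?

10.6 dB

The required make-up gain is the shortfall in the dB sum.
G = -3.2 − (-34.1) − 20.3 = 10.6 dB.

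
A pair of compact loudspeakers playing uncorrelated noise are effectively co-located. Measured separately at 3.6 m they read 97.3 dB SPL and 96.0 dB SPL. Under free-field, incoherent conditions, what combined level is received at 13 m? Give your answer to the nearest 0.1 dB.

88.6 dB SPL

Combined at 3.6 m: 10·log₁₀(10^(97.3/10)+10^(96.0/10)) = 99.71 dB SPL.
Then apply −20·log₁₀(13/3.6) = -11.15 dB → 88.6 dB SPL.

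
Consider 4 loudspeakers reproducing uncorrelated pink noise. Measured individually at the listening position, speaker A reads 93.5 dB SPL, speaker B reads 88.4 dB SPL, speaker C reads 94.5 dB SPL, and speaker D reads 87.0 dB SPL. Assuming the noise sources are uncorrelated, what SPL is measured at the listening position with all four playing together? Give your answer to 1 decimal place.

98.0 dB SPL

Uncorrelated sources add in intensity (power), not in dB.
L_total = 10·log₁₀(10^(93.5/10) + 10^(88.4/10) + 10^(94.5/10) + 10^(87.0/10)) = 10·log₁₀(6250000000) = 98.0 dB SPL.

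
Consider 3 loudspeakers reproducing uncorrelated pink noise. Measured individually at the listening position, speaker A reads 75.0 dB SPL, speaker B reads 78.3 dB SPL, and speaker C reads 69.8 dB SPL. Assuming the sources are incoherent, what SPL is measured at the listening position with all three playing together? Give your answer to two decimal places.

80.37 dB SPL

Uncorrelated sources add in intensity (power), not in dB.
L_total = 10·log₁₀(10^(75.0/10) + 10^(78.3/10) + 10^(69.8/10)) = 10·log₁₀(108800000) = 80.37 dB SPL.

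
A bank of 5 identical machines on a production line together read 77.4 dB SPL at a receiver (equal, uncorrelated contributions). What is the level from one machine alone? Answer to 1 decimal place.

5 equal incoherent sources add 10·log₁₀(5) = 6.99 dB over one source.
L_one = 77.4 − 6.99 = 70.4 dB SPL.

70.4 dB SPL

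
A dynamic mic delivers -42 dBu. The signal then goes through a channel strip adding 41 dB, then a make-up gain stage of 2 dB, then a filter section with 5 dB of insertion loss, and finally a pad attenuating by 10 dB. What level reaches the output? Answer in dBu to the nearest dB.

Gain stages sum in dB:
-42 + 41 + 2 − 5 − 10 = -14 dBu.

-14 dBu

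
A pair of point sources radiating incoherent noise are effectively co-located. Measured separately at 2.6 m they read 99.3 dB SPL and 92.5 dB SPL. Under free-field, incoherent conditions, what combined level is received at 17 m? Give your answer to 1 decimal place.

Combined at 2.6 m: 10·log₁₀(10^(99.3/10)+10^(92.5/10)) = 100.12 dB SPL.
Then apply −20·log₁₀(17/2.6) = -16.31 dB → 83.8 dB SPL.

83.8 dB SPL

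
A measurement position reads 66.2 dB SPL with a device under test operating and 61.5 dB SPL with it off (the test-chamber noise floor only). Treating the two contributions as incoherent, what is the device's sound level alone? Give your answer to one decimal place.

Remove the background by subtracting linear intensities:
L_src = 10·log₁₀(10^(66.2/10) − 10^(61.5/10)) = 10·log₁₀(2756000) = 64.4 dB SPL.

64.4 dB SPL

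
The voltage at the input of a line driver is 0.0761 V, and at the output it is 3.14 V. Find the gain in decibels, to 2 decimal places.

32.31 dB

Voltage is an amplitude quantity, so gain = 20·log₁₀(V_out/V_in).
20·log₁₀(3.14/0.0761) = 20·log₁₀(41.26) = 32.31 dB.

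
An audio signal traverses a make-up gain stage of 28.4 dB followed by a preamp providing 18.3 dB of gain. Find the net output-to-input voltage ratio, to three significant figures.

216

Net gain = 28.4 + 18.3 = 46.7 dB.
Voltage ratio = 10^(46.7/20) = 216.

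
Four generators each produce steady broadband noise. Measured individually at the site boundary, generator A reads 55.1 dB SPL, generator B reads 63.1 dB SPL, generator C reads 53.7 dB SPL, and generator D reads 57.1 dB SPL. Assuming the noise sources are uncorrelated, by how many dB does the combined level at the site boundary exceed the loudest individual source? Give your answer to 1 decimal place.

Add the sources as powers (linear), then convert back to dB:
L_total = 10·log₁₀(10^(55.1/10) + 10^(63.1/10) + 10^(53.7/10) + 10^(57.1/10)) = 64.93 dB SPL.
Excess over the loudest (63.1 dB): 64.93 − 63.1 = 1.8 dB.

1.8 dB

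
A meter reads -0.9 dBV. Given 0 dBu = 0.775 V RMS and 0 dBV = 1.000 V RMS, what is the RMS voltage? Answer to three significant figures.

V = 1.000 V × 10^(-0.9/20).
= 1.000 × 0.9016 = 0.902 V.

0.902 V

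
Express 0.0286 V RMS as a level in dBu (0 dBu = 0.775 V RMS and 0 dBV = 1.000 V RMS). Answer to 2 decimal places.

-28.66 dBu

dBu = 20·log₁₀(V / 0.775 V).
20·log₁₀(0.0286/0.775) = -28.66 dBu.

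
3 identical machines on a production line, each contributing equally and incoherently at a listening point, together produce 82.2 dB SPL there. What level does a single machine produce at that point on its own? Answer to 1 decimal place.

77.4 dB SPL

3 equal incoherent sources add 10·log₁₀(3) = 4.77 dB over one source.
L_one = 82.2 − 4.77 = 77.4 dB SPL.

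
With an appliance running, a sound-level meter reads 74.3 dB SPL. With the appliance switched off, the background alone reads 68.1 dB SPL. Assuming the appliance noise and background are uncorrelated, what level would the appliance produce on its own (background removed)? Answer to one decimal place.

Background correction is a power subtraction:
L_src = 10·log₁₀(10^(74.3/10) − 10^(68.1/10)) = 10·log₁₀(20460000) = 73.1 dB SPL.

73.1 dB SPL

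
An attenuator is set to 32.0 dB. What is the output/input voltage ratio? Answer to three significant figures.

Voltage ratio = 10^(dB/20).
10^(-32.0/20) = 10^(-1.600) = 0.0251.

0.0251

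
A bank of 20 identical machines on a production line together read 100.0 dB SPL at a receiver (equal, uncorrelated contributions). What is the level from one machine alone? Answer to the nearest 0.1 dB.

20 equal incoherent sources add 10·log₁₀(20) = 13.01 dB over one source.
L_one = 100.0 − 13.01 = 87.0 dB SPL.

87.0 dB SPL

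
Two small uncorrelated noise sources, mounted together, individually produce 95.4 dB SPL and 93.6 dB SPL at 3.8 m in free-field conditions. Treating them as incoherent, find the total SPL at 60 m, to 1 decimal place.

73.6 dB SPL

Combined at 3.8 m: 10·log₁₀(10^(95.4/10)+10^(93.6/10)) = 97.60 dB SPL.
Then apply −20·log₁₀(60/3.8) = -23.97 dB → 73.6 dB SPL.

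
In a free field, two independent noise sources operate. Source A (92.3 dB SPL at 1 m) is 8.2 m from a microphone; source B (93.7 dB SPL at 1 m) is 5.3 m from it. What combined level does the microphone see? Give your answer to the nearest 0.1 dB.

80.4 dB SPL

At the listener: L_A = 92.3 − 20·log₁₀(8.2) = 74.02 dB; L_B = 93.7 − 20·log₁₀(5.3) = 79.21 dB.
Combined: 10·log₁₀(10^(74.02/10)+10^(79.21/10)) = 80.4 dB SPL.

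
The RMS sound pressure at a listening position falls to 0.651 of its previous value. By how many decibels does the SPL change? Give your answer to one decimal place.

-3.7 dB

Sound pressure is an amplitude quantity: ΔL = 20·log₁₀(p₂/p₁).
20·log₁₀(0.651) = -3.7 dB.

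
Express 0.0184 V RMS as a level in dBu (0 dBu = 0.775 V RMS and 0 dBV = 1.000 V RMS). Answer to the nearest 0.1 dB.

dBu = 20·log₁₀(V / 0.775 V).
20·log₁₀(0.0184/0.775) = -32.5 dBu.

-32.5 dBu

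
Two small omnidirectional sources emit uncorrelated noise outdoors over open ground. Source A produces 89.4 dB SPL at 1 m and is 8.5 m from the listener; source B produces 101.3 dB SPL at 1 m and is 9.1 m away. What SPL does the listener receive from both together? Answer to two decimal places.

At the listener: L_A = 89.4 − 20·log₁₀(8.5) = 70.812 dB; L_B = 101.3 − 20·log₁₀(9.1) = 82.119 dB.
Combined: 10·log₁₀(10^(70.812/10)+10^(82.119/10)) = 82.43 dB SPL.

82.43 dB SPL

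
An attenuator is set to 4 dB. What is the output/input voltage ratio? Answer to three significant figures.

0.631

Voltage ratio = 10^(dB/20).
10^(-4/20) = 10^(-0.2000) = 0.631.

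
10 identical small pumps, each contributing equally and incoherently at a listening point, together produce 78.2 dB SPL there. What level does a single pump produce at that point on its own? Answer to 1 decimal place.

10 equal incoherent sources add 10·log₁₀(10) = 10.00 dB over one source.
L_one = 78.2 − 10.00 = 68.2 dB SPL.

68.2 dB SPL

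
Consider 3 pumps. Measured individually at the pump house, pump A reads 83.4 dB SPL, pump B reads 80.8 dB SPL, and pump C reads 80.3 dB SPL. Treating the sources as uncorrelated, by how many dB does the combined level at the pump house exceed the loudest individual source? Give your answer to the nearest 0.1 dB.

3.1 dB

Add the sources as powers (linear), then convert back to dB:
L_total = 10·log₁₀(10^(83.4/10) + 10^(80.8/10) + 10^(80.3/10)) = 86.49 dB SPL.
Excess over the loudest (83.4 dB): 86.49 − 83.4 = 3.1 dB.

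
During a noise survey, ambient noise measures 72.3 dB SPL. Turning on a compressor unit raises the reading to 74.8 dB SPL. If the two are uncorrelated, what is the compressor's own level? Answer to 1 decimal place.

Background correction is a power subtraction:
L_src = 10·log₁₀(10^(74.8/10) − 10^(72.3/10)) = 10·log₁₀(13220000) = 71.2 dB SPL.

71.2 dB SPL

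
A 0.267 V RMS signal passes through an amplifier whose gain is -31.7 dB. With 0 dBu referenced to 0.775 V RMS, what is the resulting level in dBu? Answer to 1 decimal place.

-41.0 dBu

Input level: 20·log₁₀(0.267/0.775) = -9.26 dBu.
Output: -9.26 − 31.7 = -41.0 dBu.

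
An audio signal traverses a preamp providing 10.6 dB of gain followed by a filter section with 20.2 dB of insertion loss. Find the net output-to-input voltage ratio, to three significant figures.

Net gain = 10.6 + (−20.2) = -9.6 dB.
Voltage ratio = 10^(-9.6/20) = 0.331.

0.331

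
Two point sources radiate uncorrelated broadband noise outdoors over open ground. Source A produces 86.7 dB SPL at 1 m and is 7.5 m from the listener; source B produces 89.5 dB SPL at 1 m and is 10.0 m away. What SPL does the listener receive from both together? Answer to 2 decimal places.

72.36 dB SPL

At the listener: L_A = 86.7 − 20·log₁₀(7.5) = 69.199 dB; L_B = 89.5 − 20·log₁₀(10.0) = 69.500 dB.
Combined: 10·log₁₀(10^(69.199/10)+10^(69.500/10)) = 72.36 dB SPL.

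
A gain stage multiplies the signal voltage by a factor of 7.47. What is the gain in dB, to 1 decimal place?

Voltage ratio → dB uses the 20·log₁₀ form:
20·log₁₀(7.47) = 17.5 dB.

17.5 dB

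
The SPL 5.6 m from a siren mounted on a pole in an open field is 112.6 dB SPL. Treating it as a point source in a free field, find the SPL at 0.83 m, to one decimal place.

129.2 dB SPL

Inverse-square spreading gives ΔL = −20·log₁₀(d₂/d₁).
ΔL = −20·log₁₀(0.83/5.6) = 16.58 dB, so L₂ = 112.6 + (16.58) = 129.2 dB SPL.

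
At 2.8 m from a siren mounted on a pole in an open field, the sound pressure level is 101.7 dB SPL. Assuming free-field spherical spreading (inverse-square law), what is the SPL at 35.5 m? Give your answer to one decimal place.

79.6 dB SPL

Inverse-square spreading gives ΔL = −20·log₁₀(d₂/d₁).
ΔL = −20·log₁₀(35.5/2.8) = -22.06 dB, so L₂ = 101.7 + (-22.06) = 79.6 dB SPL.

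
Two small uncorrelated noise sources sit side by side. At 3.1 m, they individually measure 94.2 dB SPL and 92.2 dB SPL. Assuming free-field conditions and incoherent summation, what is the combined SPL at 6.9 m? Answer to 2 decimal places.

89.37 dB SPL

Combined at 3.1 m: 10·log₁₀(10^(94.2/10)+10^(92.2/10)) = 96.324 dB SPL.
Then apply −20·log₁₀(6.9/3.1) = -6.950 dB → 89.37 dB SPL.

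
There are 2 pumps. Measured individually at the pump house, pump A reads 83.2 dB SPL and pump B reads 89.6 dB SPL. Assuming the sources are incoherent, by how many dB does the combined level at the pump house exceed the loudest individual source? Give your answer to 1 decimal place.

Uncorrelated sources add in intensity (power), not in dB.
L_total = 10·log₁₀(10^(83.2/10) + 10^(89.6/10)) = 90.50 dB SPL.
Excess over the loudest (89.6 dB): 90.50 − 89.6 = 0.9 dB.

0.9 dB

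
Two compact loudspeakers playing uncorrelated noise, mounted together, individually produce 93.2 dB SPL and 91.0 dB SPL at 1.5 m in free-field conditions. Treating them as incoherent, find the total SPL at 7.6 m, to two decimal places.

81.15 dB SPL

Combined at 1.5 m: 10·log₁₀(10^(93.2/10)+10^(91.0/10)) = 95.248 dB SPL.
Then apply −20·log₁₀(7.6/1.5) = -14.094 dB → 81.15 dB SPL.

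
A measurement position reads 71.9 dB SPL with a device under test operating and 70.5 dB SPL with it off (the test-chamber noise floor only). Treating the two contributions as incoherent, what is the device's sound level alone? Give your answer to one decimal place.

66.3 dB SPL

Background correction is a power subtraction:
L_src = 10·log₁₀(10^(71.9/10) − 10^(70.5/10)) = 10·log₁₀(4268000) = 66.3 dB SPL.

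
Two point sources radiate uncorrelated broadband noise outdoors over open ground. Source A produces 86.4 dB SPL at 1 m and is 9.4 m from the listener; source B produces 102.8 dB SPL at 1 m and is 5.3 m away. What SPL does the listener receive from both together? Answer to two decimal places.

At the listener: L_A = 86.4 − 20·log₁₀(9.4) = 66.937 dB; L_B = 102.8 − 20·log₁₀(5.3) = 88.314 dB.
Combined: 10·log₁₀(10^(66.937/10)+10^(88.314/10)) = 88.35 dB SPL.

88.35 dB SPL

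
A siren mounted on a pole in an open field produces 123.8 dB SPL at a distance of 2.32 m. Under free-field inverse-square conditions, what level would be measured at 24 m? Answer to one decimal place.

Free-field point source: level drops by 20·log₁₀ of the distance ratio.
ΔL = −20·log₁₀(24/2.32) = -20.29 dB, so L₂ = 123.8 + (-20.29) = 103.5 dB SPL.

103.5 dB SPL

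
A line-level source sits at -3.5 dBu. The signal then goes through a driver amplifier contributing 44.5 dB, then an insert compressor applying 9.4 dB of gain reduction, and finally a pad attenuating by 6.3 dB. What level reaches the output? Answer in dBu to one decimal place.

In dB, series stages simply add:
-3.5 + 44.5 − 9.4 − 6.3 = +25.3 dBu.

+25.3 dBu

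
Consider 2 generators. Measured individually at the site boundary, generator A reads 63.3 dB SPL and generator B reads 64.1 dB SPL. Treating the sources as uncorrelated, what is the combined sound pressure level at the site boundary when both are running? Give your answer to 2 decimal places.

66.73 dB SPL

Add the sources as powers (linear), then convert back to dB:
L_total = 10·log₁₀(10^(63.3/10) + 10^(64.1/10)) = 10·log₁₀(4708000) = 66.73 dB SPL.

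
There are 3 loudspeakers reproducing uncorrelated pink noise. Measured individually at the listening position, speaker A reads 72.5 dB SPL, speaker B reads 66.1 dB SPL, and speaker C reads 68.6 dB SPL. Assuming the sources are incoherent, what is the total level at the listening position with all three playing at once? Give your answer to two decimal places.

74.64 dB SPL

Uncorrelated sources add in intensity (power), not in dB.
L_total = 10·log₁₀(10^(72.5/10) + 10^(66.1/10) + 10^(68.6/10)) = 10·log₁₀(29100000) = 74.64 dB SPL.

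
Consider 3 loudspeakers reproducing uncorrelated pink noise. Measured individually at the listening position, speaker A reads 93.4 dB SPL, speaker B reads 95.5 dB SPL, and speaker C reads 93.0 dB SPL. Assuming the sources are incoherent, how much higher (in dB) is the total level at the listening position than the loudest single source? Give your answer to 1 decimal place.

3.4 dB

Add the sources as powers (linear), then convert back to dB:
L_total = 10·log₁₀(10^(93.4/10) + 10^(95.5/10) + 10^(93.0/10)) = 98.88 dB SPL.
Excess over the loudest (95.5 dB): 98.88 − 95.5 = 3.4 dB.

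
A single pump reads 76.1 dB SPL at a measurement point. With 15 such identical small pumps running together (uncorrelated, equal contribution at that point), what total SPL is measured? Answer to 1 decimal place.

87.9 dB SPL

15 equal incoherent sources raise the level by 10·log₁₀(15) = 11.76 dB.
L_total = 76.1 + 11.76 = 87.9 dB SPL.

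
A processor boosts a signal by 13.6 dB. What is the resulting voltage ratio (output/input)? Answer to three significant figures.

4.79

Voltage ratio = 10^(dB/20).
10^(13.6/20) = 10^(0.6800) = 4.79.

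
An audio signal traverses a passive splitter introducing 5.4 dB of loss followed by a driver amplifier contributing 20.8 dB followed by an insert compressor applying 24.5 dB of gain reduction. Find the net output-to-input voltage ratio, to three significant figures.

0.351

Net gain = (−5.4) + 20.8 + (−24.5) = -9.1 dB.
Voltage ratio = 10^(-9.1/20) = 0.351.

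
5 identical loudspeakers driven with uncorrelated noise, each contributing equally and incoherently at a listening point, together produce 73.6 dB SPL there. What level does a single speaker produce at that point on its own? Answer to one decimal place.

5 equal incoherent sources add 10·log₁₀(5) = 6.99 dB over one source.
L_one = 73.6 − 6.99 = 66.6 dB SPL.

66.6 dB SPL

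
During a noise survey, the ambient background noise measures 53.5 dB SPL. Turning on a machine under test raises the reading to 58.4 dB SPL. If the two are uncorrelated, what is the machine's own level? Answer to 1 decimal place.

56.7 dB SPL

Subtract intensities: L_src = 10·log₁₀(10^(L_total/10) − 10^(L_bg/10)).
L_src = 10·log₁₀(10^(58.4/10) − 10^(53.5/10)) = 10·log₁₀(468000) = 56.7 dB SPL.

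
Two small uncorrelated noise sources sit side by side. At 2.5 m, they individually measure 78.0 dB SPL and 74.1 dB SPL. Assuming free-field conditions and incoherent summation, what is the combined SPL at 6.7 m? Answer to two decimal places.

Combined at 2.5 m: 10·log₁₀(10^(78.0/10)+10^(74.1/10)) = 79.484 dB SPL.
Then apply −20·log₁₀(6.7/2.5) = -8.563 dB → 70.92 dB SPL.

70.92 dB SPL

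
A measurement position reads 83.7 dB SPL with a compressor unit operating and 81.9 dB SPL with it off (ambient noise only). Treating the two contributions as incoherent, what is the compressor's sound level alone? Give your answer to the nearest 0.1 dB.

Background correction is a power subtraction:
L_src = 10·log₁₀(10^(83.7/10) − 10^(81.9/10)) = 10·log₁₀(79540000) = 79.0 dB SPL.

79.0 dB SPL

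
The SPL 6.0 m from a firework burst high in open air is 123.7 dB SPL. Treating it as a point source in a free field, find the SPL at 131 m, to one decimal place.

For a point source in a free field, ΔL = −20·log₁₀(d₂/d₁).
ΔL = −20·log₁₀(131/6.0) = -26.78 dB, so L₂ = 123.7 + (-26.78) = 96.9 dB SPL.

96.9 dB SPL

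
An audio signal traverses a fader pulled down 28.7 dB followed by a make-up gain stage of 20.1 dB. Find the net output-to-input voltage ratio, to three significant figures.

0.372

Net gain = (−28.7) + 20.1 = -8.6 dB.
Voltage ratio = 10^(-8.6/20) = 0.372.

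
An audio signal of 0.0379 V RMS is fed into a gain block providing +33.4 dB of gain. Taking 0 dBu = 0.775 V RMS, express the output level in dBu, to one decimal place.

Input level: 20·log₁₀(0.0379/0.775) = -26.21 dBu.
Output: -26.21 + 33.4 = +7.2 dBu.

+7.2 dBu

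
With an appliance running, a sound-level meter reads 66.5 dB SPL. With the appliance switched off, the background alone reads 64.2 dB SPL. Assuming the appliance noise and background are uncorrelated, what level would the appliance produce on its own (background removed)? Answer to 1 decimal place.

62.6 dB SPL

Remove the background by subtracting linear intensities:
L_src = 10·log₁₀(10^(66.5/10) − 10^(64.2/10)) = 10·log₁₀(1837000) = 62.6 dB SPL.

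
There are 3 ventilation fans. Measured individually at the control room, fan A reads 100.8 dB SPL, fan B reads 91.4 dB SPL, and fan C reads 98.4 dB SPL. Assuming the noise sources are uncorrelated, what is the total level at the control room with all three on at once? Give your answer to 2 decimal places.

Uncorrelated sources add in intensity (power), not in dB.
L_total = 10·log₁₀(10^(100.8/10) + 10^(91.4/10) + 10^(98.4/10)) = 10·log₁₀(20321000000) = 103.08 dB SPL.

103.08 dB SPL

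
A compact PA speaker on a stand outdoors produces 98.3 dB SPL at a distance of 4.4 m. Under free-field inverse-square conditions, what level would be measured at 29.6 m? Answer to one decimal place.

Inverse-square spreading gives ΔL = −20·log₁₀(d₂/d₁).
ΔL = −20·log₁₀(29.6/4.4) = -16.56 dB, so L₂ = 98.3 + (-16.56) = 81.7 dB SPL.

81.7 dB SPL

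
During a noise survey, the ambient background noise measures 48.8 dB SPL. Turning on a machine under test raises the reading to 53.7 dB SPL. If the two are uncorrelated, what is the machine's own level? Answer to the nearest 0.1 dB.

52.0 dB SPL

Background correction is a power subtraction:
L_src = 10·log₁₀(10^(53.7/10) − 10^(48.8/10)) = 10·log₁₀(158600) = 52.0 dB SPL.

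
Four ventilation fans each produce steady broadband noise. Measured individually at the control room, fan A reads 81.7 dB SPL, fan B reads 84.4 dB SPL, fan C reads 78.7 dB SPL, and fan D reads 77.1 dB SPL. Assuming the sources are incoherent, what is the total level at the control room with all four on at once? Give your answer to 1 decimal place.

Add the sources as powers (linear), then convert back to dB:
L_total = 10·log₁₀(10^(81.7/10) + 10^(84.4/10) + 10^(78.7/10) + 10^(77.1/10)) = 10·log₁₀(548800000) = 87.4 dB SPL.

87.4 dB SPL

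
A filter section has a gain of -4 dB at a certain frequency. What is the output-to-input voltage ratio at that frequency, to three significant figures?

0.631

Voltage ratio = 10^(dB/20).
10^(-4/20) = 10^(-0.2000) = 0.631.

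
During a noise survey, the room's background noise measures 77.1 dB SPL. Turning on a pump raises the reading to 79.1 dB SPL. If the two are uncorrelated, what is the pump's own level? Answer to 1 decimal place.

Remove the background by subtracting linear intensities:
L_src = 10·log₁₀(10^(79.1/10) − 10^(77.1/10)) = 10·log₁₀(30000000) = 74.8 dB SPL.

74.8 dB SPL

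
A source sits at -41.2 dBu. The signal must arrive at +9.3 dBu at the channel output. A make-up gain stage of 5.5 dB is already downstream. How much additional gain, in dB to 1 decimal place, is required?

45.0 dB

The required make-up gain is the shortfall in the dB sum.
G = +9.3 − (-41.2) − 5.5 = 45.0 dB.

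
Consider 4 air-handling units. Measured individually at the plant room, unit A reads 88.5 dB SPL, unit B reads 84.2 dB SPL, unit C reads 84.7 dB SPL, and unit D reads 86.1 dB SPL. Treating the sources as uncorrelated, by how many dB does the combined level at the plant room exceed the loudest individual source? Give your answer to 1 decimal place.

Add the sources as powers (linear), then convert back to dB:
L_total = 10·log₁₀(10^(88.5/10) + 10^(84.2/10) + 10^(84.7/10) + 10^(86.1/10)) = 92.24 dB SPL.
Excess over the loudest (88.5 dB): 92.24 − 88.5 = 3.7 dB.

3.7 dB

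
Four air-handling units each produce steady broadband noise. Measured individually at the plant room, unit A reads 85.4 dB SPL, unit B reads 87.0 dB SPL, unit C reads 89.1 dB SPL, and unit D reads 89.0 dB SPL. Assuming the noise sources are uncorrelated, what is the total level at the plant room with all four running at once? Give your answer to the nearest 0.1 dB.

93.9 dB SPL

Uncorrelated sources add in intensity (power), not in dB.
L_total = 10·log₁₀(10^(85.4/10) + 10^(87.0/10) + 10^(89.1/10) + 10^(89.0/10)) = 10·log₁₀(2455000000) = 93.9 dB SPL.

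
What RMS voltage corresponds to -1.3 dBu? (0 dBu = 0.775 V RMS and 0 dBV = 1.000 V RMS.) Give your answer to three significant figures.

V = 0.775 V × 10^(-1.3/20).
= 0.775 × 0.8610 = 0.667 V.

0.667 V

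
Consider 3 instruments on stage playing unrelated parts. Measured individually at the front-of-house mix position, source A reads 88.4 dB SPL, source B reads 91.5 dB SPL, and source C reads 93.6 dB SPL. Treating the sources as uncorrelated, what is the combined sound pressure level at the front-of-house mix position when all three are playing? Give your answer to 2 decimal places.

Uncorrelated sources add in intensity (power), not in dB.
L_total = 10·log₁₀(10^(88.4/10) + 10^(91.5/10) + 10^(93.6/10)) = 10·log₁₀(4395000000) = 96.43 dB SPL.

96.43 dB SPL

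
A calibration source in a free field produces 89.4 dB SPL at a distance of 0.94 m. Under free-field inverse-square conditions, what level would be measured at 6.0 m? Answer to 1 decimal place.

73.3 dB SPL

Inverse-square spreading gives ΔL = −20·log₁₀(d₂/d₁).
ΔL = −20·log₁₀(6.0/0.94) = -16.10 dB, so L₂ = 89.4 + (-16.10) = 73.3 dB SPL.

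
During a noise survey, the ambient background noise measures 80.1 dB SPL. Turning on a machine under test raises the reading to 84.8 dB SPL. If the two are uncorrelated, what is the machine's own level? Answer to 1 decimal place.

Background correction is a power subtraction:
L_src = 10·log₁₀(10^(84.8/10) − 10^(80.1/10)) = 10·log₁₀(199700000) = 83.0 dB SPL.

83.0 dB SPL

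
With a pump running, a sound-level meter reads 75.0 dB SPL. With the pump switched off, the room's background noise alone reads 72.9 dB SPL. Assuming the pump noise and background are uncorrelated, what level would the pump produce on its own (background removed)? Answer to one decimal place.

70.8 dB SPL

Background correction is a power subtraction:
L_src = 10·log₁₀(10^(75.0/10) − 10^(72.9/10)) = 10·log₁₀(12120000) = 70.8 dB SPL.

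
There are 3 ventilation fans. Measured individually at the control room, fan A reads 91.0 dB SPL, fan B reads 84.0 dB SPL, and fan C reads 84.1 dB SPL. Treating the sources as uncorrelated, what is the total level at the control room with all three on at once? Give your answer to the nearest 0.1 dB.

Incoherent sources sum as intensities:
L_total = 10·log₁₀(10^(91.0/10) + 10^(84.0/10) + 10^(84.1/10)) = 10·log₁₀(1767000000) = 92.5 dB SPL.

92.5 dB SPL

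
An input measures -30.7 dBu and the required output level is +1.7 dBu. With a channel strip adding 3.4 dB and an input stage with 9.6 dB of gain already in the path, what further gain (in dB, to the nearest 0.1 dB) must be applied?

19.4 dB

The required make-up gain is the shortfall in the dB sum.
G = +1.7 − (-30.7) − 3.4 − 9.6 = 19.4 dB.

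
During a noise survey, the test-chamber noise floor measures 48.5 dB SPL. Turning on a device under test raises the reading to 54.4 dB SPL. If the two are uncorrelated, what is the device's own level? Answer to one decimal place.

53.1 dB SPL

Subtract intensities: L_src = 10·log₁₀(10^(L_total/10) − 10^(L_bg/10)).
L_src = 10·log₁₀(10^(54.4/10) − 10^(48.5/10)) = 10·log₁₀(204600) = 53.1 dB SPL.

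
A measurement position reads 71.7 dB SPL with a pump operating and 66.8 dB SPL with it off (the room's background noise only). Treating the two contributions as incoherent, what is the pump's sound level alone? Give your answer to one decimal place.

70.0 dB SPL

Remove the background by subtracting linear intensities:
L_src = 10·log₁₀(10^(71.7/10) − 10^(66.8/10)) = 10·log₁₀(10000000) = 70.0 dB SPL.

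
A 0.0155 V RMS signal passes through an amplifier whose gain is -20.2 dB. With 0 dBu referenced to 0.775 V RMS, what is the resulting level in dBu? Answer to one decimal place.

Input level: 20·log₁₀(0.0155/0.775) = -33.98 dBu.
Output: -33.98 − 20.2 = -54.2 dBu.

-54.2 dBu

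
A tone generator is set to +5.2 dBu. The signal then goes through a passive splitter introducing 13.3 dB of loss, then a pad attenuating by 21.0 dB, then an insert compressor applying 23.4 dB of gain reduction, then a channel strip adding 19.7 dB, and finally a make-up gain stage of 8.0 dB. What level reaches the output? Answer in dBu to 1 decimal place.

Cascaded gains and losses add directly in dB.
+5.2 − 13.3 − 21.0 − 23.4 + 19.7 + 8.0 = -24.8 dBu.

-24.8 dBu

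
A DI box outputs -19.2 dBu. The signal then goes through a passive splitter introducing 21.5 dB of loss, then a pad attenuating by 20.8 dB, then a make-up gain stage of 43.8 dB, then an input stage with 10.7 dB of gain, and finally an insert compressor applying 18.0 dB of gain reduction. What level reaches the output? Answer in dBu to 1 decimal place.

In dB, series stages simply add:
-19.2 − 21.5 − 20.8 + 43.8 + 10.7 − 18.0 = -25.0 dBu.

-25.0 dBu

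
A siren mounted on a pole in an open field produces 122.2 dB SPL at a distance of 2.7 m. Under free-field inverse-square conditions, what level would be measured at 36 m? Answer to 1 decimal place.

99.7 dB SPL

Inverse-square spreading gives ΔL = −20·log₁₀(d₂/d₁).
ΔL = −20·log₁₀(36/2.7) = -22.50 dB, so L₂ = 122.2 + (-22.50) = 99.7 dB SPL.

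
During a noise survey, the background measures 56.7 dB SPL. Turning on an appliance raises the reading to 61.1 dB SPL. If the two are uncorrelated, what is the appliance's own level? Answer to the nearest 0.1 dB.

59.1 dB SPL

Background correction is a power subtraction:
L_src = 10·log₁₀(10^(61.1/10) − 10^(56.7/10)) = 10·log₁₀(820500) = 59.1 dB SPL.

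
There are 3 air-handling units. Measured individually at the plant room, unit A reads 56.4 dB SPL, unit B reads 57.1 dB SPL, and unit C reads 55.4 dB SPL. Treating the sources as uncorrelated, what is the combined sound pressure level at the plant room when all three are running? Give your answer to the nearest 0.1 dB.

Uncorrelated sources add in intensity (power), not in dB.
L_total = 10·log₁₀(10^(56.4/10) + 10^(57.1/10) + 10^(55.4/10)) = 10·log₁₀(1296000) = 61.1 dB SPL.

61.1 dB SPL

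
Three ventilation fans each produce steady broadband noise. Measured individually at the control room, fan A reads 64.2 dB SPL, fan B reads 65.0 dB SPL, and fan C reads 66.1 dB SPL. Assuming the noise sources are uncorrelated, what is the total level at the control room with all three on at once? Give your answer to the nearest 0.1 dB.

69.9 dB SPL

Incoherent sources sum as intensities:
L_total = 10·log₁₀(10^(64.2/10) + 10^(65.0/10) + 10^(66.1/10)) = 10·log₁₀(9866000) = 69.9 dB SPL.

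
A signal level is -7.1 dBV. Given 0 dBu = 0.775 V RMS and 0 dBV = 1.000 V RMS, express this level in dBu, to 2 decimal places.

-4.89 dBu

The offset between the scales is 20·log₁₀(0.775/1.000) = −2.214 dB.
So dBu = -7.1 + 2.214 = -4.89 dBu.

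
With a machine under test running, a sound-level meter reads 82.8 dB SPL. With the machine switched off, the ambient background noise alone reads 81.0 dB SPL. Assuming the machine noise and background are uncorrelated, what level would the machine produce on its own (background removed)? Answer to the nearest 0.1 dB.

78.1 dB SPL

Subtract intensities: L_src = 10·log₁₀(10^(L_total/10) − 10^(L_bg/10)).
L_src = 10·log₁₀(10^(82.8/10) − 10^(81.0/10)) = 10·log₁₀(64650000) = 78.1 dB SPL.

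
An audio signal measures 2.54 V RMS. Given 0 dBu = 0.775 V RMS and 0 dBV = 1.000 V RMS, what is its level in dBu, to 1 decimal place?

+10.3 dBu

dBu = 20·log₁₀(V / 0.775 V).
20·log₁₀(2.54/0.775) = +10.3 dBu.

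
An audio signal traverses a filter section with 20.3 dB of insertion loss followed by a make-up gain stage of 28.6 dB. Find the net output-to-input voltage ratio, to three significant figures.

2.60

Net gain = (−20.3) + 28.6 = 8.3 dB.
Voltage ratio = 10^(8.3/20) = 2.60.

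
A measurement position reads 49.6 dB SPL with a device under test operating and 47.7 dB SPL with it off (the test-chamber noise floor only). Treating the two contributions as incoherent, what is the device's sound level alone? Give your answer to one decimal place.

45.1 dB SPL

Subtract intensities: L_src = 10·log₁₀(10^(L_total/10) − 10^(L_bg/10)).
L_src = 10·log₁₀(10^(49.6/10) − 10^(47.7/10)) = 10·log₁₀(32320) = 45.1 dB SPL.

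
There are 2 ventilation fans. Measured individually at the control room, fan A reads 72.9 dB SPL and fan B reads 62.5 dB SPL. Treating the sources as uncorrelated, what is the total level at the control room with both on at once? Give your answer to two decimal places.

Uncorrelated sources add in intensity (power), not in dB.
L_total = 10·log₁₀(10^(72.9/10) + 10^(62.5/10)) = 10·log₁₀(21280000) = 73.28 dB SPL.

73.28 dB SPL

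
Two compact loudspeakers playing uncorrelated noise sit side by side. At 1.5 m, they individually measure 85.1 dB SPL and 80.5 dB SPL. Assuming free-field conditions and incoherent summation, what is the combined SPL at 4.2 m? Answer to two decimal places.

Combined at 1.5 m: 10·log₁₀(10^(85.1/10)+10^(80.5/10)) = 86.393 dB SPL.
Then apply −20·log₁₀(4.2/1.5) = -8.943 dB → 77.45 dB SPL.

77.45 dB SPL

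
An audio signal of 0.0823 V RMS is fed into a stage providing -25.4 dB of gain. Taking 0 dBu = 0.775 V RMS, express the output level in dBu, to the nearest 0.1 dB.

-44.9 dBu

Input level: 20·log₁₀(0.0823/0.775) = -19.48 dBu.
Output: -19.48 − 25.4 = -44.9 dBu.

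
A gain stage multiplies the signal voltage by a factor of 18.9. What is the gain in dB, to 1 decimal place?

Voltage ratio → dB uses the 20·log₁₀ form:
20·log₁₀(18.9) = 25.5 dB.

25.5 dB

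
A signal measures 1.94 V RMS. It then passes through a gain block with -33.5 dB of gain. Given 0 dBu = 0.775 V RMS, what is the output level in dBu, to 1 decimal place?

Input level: 20·log₁₀(1.94/0.775) = 7.97 dBu.
Output: 7.97 − 33.5 = -25.5 dBu.

-25.5 dBu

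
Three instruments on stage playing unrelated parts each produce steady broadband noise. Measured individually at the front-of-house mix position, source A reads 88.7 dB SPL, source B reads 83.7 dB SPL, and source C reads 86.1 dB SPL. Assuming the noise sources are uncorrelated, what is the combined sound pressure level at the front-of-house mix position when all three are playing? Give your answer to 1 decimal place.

Add the sources as powers (linear), then convert back to dB:
L_total = 10·log₁₀(10^(88.7/10) + 10^(83.7/10) + 10^(86.1/10)) = 10·log₁₀(1383000000) = 91.4 dB SPL.

91.4 dB SPL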